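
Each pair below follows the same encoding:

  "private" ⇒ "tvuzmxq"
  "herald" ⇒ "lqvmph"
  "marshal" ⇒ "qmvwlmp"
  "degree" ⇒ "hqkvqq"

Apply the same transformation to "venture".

zqrxgvq

The shift depends on letter class: consonant p→t is +4, but vowel i→u is +12. Two shifts are in play — +12 for a/e/i/o/u, +4 for every other letter.
On venture: v(cons)+4=z, e(vowel)+12=q, n(cons)+4=r, t(cons)+4=x, u(vowel)+12=g, r(cons)+4=v, e(vowel)+12=q.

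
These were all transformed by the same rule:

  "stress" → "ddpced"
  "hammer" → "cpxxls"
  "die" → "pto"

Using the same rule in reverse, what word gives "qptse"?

The word is reversed, then every letter is shifted forward by 11.
Decoding qptse: shift back: q−11=f, p−11=e, t−11=i, s−11=h, e−11=t → feiht; then reverse → thief.

thief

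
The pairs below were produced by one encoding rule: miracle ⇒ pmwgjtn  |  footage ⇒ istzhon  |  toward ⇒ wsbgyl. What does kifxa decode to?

heart

Letter i (0-indexed) is shifted by i+3, so successive shifts are 3, 4, 5, ….
Reversing it on kifxa: k−3=h, i−4=e, f−5=a, x−6=r, a−7=t.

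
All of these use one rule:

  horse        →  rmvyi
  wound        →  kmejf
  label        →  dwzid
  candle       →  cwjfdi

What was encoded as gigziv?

h(7)→r(17) and o(14)→m(12) fit y≡3x+22 (mod 26); the inverse of 3 mod 26 is 9. Each letter's alphabet position (a=0..z=25) is mapped through 3·x+22 mod 26 — an affine cipher.
Decoding gigziv: g(6)→9·(6−22)≡12=m; i(8)→9·(8−22)≡4=e; g(6)→9·(6−22)≡12=m; z(25)→9·(25−22)≡1=b; i(8)→9·(8−22)≡4=e; v(21)→9·(21−22)≡17=r (all mod 26).

member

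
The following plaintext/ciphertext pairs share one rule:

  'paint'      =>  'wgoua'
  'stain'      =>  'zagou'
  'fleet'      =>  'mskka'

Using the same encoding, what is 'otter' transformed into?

uaaky

The rule splits by letter class: vowels +6, consonants +7.
On otter: o(vowel)+6=u, t(cons)+7=a, t(cons)+7=a, e(vowel)+6=k, r(cons)+7=y.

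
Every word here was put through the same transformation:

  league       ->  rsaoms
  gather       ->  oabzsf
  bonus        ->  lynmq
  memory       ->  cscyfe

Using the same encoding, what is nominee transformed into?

nycknss

l(11)→r(17) and e(4)→s(18) fit y≡11x+0 (mod 26); the inverse of 11 mod 26 is 19. This is an affine cipher: with a=0,…,z=25, each position x becomes (11x+0) mod 26.
For nominee: n(13)→11·13+0≡13=n; o(14)→11·14+0≡24=y; m(12)→11·12+0≡2=c; i(8)→11·8+0≡10=k; n(13)→11·13+0≡13=n; e(4)→11·4+0≡18=s; e(4)→11·4+0≡18=s (all mod 26).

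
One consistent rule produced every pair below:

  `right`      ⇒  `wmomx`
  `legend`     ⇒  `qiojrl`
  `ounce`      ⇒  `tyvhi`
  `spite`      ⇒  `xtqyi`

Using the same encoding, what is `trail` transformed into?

Shifts by position in right: pos 0: r→w (+5), pos 1: i→m (+4), pos 2: g→o (+8), pos 3: h→m (+5), pos 4: t→x (+4) — repeating every 3. It's a Vigenère-style cipher with numeric key [5,4,8]: position i shifts by key[i mod 3].
Applying it to trail: t+5=y, r+4=v, a+8=i, i+5=n, l+4=p.

yvinp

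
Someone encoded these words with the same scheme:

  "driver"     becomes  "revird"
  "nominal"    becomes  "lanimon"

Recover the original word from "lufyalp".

playful

The output letters match the input read backwards: driver reversed is revird. The word is simply reversed.
Undoing it on lufyalp: then reverse → playful.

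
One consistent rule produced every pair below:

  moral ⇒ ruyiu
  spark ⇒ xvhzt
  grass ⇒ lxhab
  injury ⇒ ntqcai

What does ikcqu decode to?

devil

In moral: m→r is +5, o→u is +6, r→y is +7, a→i is +8 — the shift increases by 1 each position. Letter i (0-indexed) is shifted by i+5, so successive shifts are 5, 6, 7, ….
Undoing it on ikcqu: i−5=d, k−6=e, c−7=v, q−8=i, u−9=l.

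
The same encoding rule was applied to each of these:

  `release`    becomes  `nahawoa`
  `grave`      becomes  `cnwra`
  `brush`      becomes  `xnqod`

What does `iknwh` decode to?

Compare letters: r→n is +22, e→a is +22, l→h is +22 — a constant shift. Every letter moves 22 places later in the alphabet, wrapping around z→a.
Reversing it on iknwh: i−22=m, k−22=o, n−22=r, w−22=a, h−22=l.

moral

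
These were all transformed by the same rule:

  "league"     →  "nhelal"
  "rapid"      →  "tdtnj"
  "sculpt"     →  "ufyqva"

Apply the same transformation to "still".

Each letter shifts forward by (position + 2), i.e. 2, 3, 4, … — the shift grows by one for each successive letter.
On still: s+2=u, t+3=w, i+4=m, l+5=q, l+6=r.

uwmqr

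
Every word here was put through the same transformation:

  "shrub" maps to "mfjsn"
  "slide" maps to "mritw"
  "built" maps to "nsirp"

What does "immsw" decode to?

Each letter's alphabet position (a=0..z=25) is mapped through 3·x+10 mod 26 — an affine cipher.
Reversing it on immsw: i(8)→9·(8−10)≡8=i; m(12)→9·(12−10)≡18=s; m(12)→9·(12−10)≡18=s; s(18)→9·(18−10)≡20=u; w(22)→9·(22−10)≡4=e (all mod 26).

issue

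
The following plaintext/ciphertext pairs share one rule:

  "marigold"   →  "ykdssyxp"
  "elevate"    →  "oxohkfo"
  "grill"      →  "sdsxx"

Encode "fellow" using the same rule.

roxxyi

The shift depends on letter class: consonant m→y is +12, but vowel a→k is +10. Two shifts are in play — +10 for a/e/i/o/u, +12 for every other letter.
On fellow: f(cons)+12=r, e(vowel)+10=o, l(cons)+12=x, l(cons)+12=x, o(vowel)+10=y, w(cons)+12=i.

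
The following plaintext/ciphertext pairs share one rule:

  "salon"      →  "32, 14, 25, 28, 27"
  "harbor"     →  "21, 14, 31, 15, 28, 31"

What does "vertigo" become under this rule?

35, 18, 31, 33, 22, 20, 28

s is letter #19 and maps to 32: an offset of 13. The number is (letter's place in the alphabet, a=1) + 13.
For vertigo: v=22→35, e=5→18, r=18→31, t=20→33, i=9→22, g=7→20, o=15→28.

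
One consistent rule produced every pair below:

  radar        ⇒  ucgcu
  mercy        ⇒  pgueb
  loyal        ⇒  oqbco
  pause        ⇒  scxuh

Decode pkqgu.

miner

Shifts by position in radar: pos 0: r→u (+3), pos 1: a→c (+2), pos 2: d→g (+3), pos 3: a→c (+2) — repeating every 2. It's a Vigenère-style cipher with numeric key [3,2]: position i shifts by key[i mod 2].
Undoing it on pkqgu: p−3=m, k−2=i, q−3=n, g−2=e, u−3=r.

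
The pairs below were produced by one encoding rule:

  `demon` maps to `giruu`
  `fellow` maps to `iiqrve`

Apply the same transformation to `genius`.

jisoba

Each letter shifts forward by (position + 3), i.e. 3, 4, 5, … — the shift grows by one for each successive letter.
For genius: g+3=j, e+4=i, n+5=s, i+6=o, u+7=b, s+8=a.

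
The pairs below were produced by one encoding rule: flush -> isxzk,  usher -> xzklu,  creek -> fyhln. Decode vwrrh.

spoke

Shifts by position in flush: pos 0: f→i (+3), pos 1: l→s (+7), pos 2: u→x (+3), pos 3: s→z (+7) — repeating every 2. The shifts repeat in a cycle of length 2: positions 0,1,… shift by +3, +7, then the pattern repeats.
Undoing it on vwrrh: v−3=s, w−7=p, r−3=o, r−7=k, h−3=e.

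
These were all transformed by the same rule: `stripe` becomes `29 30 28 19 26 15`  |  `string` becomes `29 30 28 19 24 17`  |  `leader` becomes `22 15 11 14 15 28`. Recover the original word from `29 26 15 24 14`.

s is letter #19 and maps to 29: an offset of 10. Letters become their 1-based position plus 10 (so a→11, b→12, …).
Decoding 29 26 15 24 14: 29→(29−10)÷1=19=s, 26→(26−10)÷1=16=p, 15→(15−10)÷1=5=e, 24→(24−10)÷1=14=n, 14→(14−10)÷1=4=d.

spend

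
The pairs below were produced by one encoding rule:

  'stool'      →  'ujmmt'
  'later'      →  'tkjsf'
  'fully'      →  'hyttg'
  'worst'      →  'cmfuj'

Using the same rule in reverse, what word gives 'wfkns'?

s(18)→u(20) and t(19)→j(9) fit y≡15x+10 (mod 26); the inverse of 15 mod 26 is 7. Treating letters as 0–25, the rule is x ↦ 15x + 10 (mod 26).
Decoding wfkns: w(22)→7·(22−10)≡6=g; f(5)→7·(5−10)≡17=r; k(10)→7·(10−10)≡0=a; n(13)→7·(13−10)≡21=v; s(18)→7·(18−10)≡4=e (all mod 26).

grave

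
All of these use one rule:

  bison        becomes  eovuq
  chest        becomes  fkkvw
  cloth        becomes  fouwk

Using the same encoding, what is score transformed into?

vfuuk

The shift depends on letter class: consonant b→e is +3, but vowel i→o is +6. Two shifts are in play — +6 for a/e/i/o/u, +3 for every other letter.
Applying it to score: s(cons)+3=v, c(cons)+3=f, o(vowel)+6=u, r(cons)+3=u, e(vowel)+6=k.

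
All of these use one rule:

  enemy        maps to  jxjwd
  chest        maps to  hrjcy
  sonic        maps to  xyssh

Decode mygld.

hobby

It's a Vigenère-style cipher with numeric key [5,10]: position i shifts by key[i mod 2].
Decoding mygld: m−5=h, y−10=o, g−5=b, l−10=b, d−5=y.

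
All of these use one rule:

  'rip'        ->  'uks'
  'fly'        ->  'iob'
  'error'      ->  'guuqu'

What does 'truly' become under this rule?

The shift depends on letter class: consonant r→u is +3, but vowel i→k is +2. Vowels shift forward by 2 and consonants shift forward by 3.
Applying it to truly: t(cons)+3=w, r(cons)+3=u, u(vowel)+2=w, l(cons)+3=o, y(cons)+3=b.

wuwob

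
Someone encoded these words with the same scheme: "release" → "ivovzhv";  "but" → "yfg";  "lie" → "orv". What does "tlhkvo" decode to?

Each pair mirrors across the alphabet (r↔i, e↔v, l↔o): positions sum to 25. Each letter is replaced by its mirror in the alphabet: a↔z, b↔y, c↔x, and so on (the Atbash cipher).
Reversing it on tlhkvo: t↔g, l↔o, h↔s, k↔p, v↔e, o↔l.

gospel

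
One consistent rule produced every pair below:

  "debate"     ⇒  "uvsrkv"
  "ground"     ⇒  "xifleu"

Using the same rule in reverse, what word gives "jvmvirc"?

several

Compare letters: d→u is +17, e→v is +17, b→s is +17 — a constant shift. This is a Caesar cipher with shift 17.
Reversing it on jvmvirc: j−17=s, v−17=e, m−17=v, v−17=e, i−17=r, r−17=a, c−17=l.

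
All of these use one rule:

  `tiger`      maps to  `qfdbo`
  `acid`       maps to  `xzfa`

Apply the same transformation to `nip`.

kfm

Compare letters: t→q is +23, i→f is +23, g→d is +23 — a constant shift. Every letter moves 23 places later in the alphabet, wrapping around z→a.
Applying it to nip: n+23=k, i+23=f, p+23=m.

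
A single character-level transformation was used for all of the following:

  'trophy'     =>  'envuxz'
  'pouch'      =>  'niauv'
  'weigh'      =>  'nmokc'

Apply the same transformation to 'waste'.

kzygc

Two steps: reverse the string, then apply a Caesar shift of +6.
On waste: reverse → etsaw; then shift: e+6=k, t+6=z, s+6=y, a+6=g, w+6=c.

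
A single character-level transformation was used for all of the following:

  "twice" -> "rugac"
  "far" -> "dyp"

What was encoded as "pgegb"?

rigid

Compare letters: t→r is +24, w→u is +24, i→g is +24 — a constant shift. Each letter is shifted forward by 24 in the alphabet (a Caesar shift of +24).
Reversing it on pgegb: p−24=r, g−24=i, e−24=g, g−24=i, b−24=d.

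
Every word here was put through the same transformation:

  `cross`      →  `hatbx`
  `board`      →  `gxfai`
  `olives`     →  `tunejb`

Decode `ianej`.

The shifts repeat in a cycle of length 2: positions 0,1,… shift by +5, +9, then the pattern repeats.
Reversing it on ianej: i−5=d, a−9=r, n−5=i, e−9=v, j−5=e.

drive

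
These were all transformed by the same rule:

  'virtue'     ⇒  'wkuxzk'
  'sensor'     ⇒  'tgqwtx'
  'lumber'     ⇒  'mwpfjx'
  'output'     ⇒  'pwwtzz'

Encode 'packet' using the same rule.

qcfojz

In virtue: v→w is +1, i→k is +2, r→u is +3, t→x is +4 — the shift increases by 1 each position. Letter i (0-indexed) is shifted by i+1, so successive shifts are 1, 2, 3, ….
On packet: p+1=q, a+2=c, c+3=f, k+4=o, e+5=j, t+6=z.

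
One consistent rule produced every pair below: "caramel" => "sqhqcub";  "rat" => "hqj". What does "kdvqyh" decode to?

Compare letters: c→s is +16, a→q is +16, r→h is +16 — a constant shift. Every letter moves 16 places later in the alphabet, wrapping around z→a.
Reversing it on kdvqyh: k−16=u, d−16=n, v−16=f, q−16=a, y−16=i, h−16=r.

unfair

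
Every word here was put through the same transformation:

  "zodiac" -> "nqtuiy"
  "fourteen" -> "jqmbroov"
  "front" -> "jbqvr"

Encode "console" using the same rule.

Each letter's alphabet position (a=0..z=25) is mapped through 21·x+8 mod 26 — an affine cipher.
For console: c(2)→21·2+8≡24=y; o(14)→21·14+8≡16=q; n(13)→21·13+8≡21=v; s(18)→21·18+8≡22=w; o(14)→21·14+8≡16=q; l(11)→21·11+8≡5=f; e(4)→21·4+8≡14=o (all mod 26).

yqvwqfo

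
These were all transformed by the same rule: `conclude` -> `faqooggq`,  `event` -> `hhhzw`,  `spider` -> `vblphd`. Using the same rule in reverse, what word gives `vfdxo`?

Shifts by position in conclude: pos 0: c→f (+3), pos 1: o→a (+12), pos 2: n→q (+3), pos 3: c→o (+12) — repeating every 2. The shifts repeat in a cycle of length 2: positions 0,1,… shift by +3, +12, then the pattern repeats.
Reversing it on vfdxo: v−3=s, f−12=t, d−3=a, x−12=l, o−3=l.

stall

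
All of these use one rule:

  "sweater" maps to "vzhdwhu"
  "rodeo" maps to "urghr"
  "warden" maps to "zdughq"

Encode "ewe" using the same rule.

hzh

Compare letters: s→v is +3, w→z is +3, e→h is +3 — a constant shift. Each letter is shifted forward by 3 in the alphabet (a Caesar shift of +3).
On ewe: e+3=h, w+3=z, e+3=h.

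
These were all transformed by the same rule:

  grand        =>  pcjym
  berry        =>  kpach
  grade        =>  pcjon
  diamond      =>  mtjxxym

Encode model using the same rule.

vzmpu

Shifts by position in grand: pos 0: g→p (+9), pos 1: r→c (+11), pos 2: a→j (+9), pos 3: n→y (+11) — repeating every 2. It's a Vigenère-style cipher with numeric key [9,11]: position i shifts by key[i mod 2].
Applying it to model: m+9=v, o+11=z, d+9=m, e+11=p, l+9=u.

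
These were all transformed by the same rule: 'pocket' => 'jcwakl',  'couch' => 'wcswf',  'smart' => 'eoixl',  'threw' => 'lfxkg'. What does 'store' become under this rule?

elcxk

p(15)→j(9) and o(14)→c(2) fit y≡7x+8 (mod 26); the inverse of 7 mod 26 is 15. This is an affine cipher: with a=0,…,z=25, each position x becomes (7x+8) mod 26.
On store: s(18)→7·18+8≡4=e; t(19)→7·19+8≡11=l; o(14)→7·14+8≡2=c; r(17)→7·17+8≡23=x; e(4)→7·4+8≡10=k (all mod 26).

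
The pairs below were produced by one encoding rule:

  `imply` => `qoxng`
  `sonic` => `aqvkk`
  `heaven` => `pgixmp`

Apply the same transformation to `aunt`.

Shifts by position in imply: pos 0: i→q (+8), pos 1: m→o (+2), pos 2: p→x (+8), pos 3: l→n (+2) — repeating every 2. It's a Vigenère-style cipher with numeric key [8,2]: position i shifts by key[i mod 2].
Applying it to aunt: a+8=i, u+2=w, n+8=v, t+2=v.

iwvv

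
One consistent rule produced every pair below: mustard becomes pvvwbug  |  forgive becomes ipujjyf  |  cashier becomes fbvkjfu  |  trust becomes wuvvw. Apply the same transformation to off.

pii

The shift depends on letter class: consonant m→p is +3, but vowel u→v is +1. The rule splits by letter class: vowels +1, consonants +3.
On off: o(vowel)+1=p, f(cons)+3=i, f(cons)+3=i.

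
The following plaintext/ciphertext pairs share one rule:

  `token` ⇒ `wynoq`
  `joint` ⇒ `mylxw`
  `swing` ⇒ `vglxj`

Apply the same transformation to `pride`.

Shifts by position in token: pos 0: t→w (+3), pos 1: o→y (+10), pos 2: k→n (+3), pos 3: e→o (+10) — repeating every 2. A repeating key of period 2 is used — shifts +3, +10 over and over.
For pride: p+3=s, r+10=b, i+3=l, d+10=n, e+3=h.

sblnh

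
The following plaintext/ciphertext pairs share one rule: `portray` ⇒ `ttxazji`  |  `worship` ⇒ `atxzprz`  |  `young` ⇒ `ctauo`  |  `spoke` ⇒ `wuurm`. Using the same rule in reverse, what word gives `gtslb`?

comet

Letter i (0-indexed) is shifted by i+4, so successive shifts are 4, 5, 6, ….
Reversing it on gtslb: g−4=c, t−5=o, s−6=m, l−7=e, b−8=t.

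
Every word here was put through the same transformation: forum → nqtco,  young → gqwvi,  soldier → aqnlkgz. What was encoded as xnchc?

Shifts by position in forum: pos 0: f→n (+8), pos 1: o→q (+2), pos 2: r→t (+2), pos 3: u→c (+8), pos 4: m→o (+2) — repeating every 3. The shifts repeat in a cycle of length 3: positions 0,1,… shift by +8, +2, +2, then the pattern repeats.
Reversing it on xnchc: x−8=p, n−2=l, c−2=a, h−8=z, c−2=a.

plaza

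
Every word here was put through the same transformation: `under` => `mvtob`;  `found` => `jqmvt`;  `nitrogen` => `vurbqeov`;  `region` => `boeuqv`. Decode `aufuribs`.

military

u(20)→m(12) and n(13)→v(21) fit y≡21x+8 (mod 26); the inverse of 21 mod 26 is 5. Each letter's alphabet position (a=0..z=25) is mapped through 21·x+8 mod 26 — an affine cipher.
Undoing it on aufuribs: a(0)→5·(0−8)≡12=m; u(20)→5·(20−8)≡8=i; f(5)→5·(5−8)≡11=l; u(20)→5·(20−8)≡8=i; r(17)→5·(17−8)≡19=t; i(8)→5·(8−8)≡0=a; b(1)→5·(1−8)≡17=r; s(18)→5·(18−8)≡24=y (all mod 26).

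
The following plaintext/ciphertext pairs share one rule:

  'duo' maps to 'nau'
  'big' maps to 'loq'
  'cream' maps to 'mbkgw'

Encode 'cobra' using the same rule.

mulbg

The shift depends on letter class: consonant d→n is +10, but vowel u→a is +6. Two shifts are in play — +6 for a/e/i/o/u, +10 for every other letter.
Applying it to cobra: c(cons)+10=m, o(vowel)+6=u, b(cons)+10=l, r(cons)+10=b, a(vowel)+6=g.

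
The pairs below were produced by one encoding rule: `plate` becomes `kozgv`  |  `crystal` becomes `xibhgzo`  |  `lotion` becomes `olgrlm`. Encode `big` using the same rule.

Each pair mirrors across the alphabet (p↔k, l↔o, a↔z): positions sum to 25. Each letter is replaced by its mirror in the alphabet: a↔z, b↔y, c↔x, and so on (the Atbash cipher).
On big: b↔y, i↔r, g↔t.

yrt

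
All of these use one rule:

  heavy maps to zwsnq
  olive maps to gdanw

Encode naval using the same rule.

Every letter moves 18 places later in the alphabet, wrapping around z→a.
On naval: n+18=f, a+18=s, v+18=n, a+18=s, l+18=d.

fsnsd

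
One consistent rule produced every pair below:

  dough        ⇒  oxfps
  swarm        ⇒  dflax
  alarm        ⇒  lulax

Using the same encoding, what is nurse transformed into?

ydcbp

Shifts by position in dough: pos 0: d→o (+11), pos 1: o→x (+9), pos 2: u→f (+11), pos 3: g→p (+9) — repeating every 2. A repeating key of period 2 is used — shifts +11, +9 over and over.
On nurse: n+11=y, u+9=d, r+11=c, s+9=b, e+11=p.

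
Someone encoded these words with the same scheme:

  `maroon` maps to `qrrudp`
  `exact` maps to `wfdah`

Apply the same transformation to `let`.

The output letters match the input read backwards, each shifted +3: maroon reversed is nooram. Two steps: reverse the string, then apply a Caesar shift of +3.
Applying it to let: reverse → tel; then shift: t+3=w, e+3=h, l+3=o.

who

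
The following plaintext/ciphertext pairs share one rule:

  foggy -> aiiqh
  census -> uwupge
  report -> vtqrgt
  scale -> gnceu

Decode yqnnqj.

The output letters match the input read backwards, each shifted +2: foggy reversed is yggof. Two steps: reverse the string, then apply a Caesar shift of +2.
Undoing it on yqnnqj: shift back: y−2=w, q−2=o, n−2=l, n−2=l, q−2=o, j−2=h → wolloh; then reverse → hollow.

hollow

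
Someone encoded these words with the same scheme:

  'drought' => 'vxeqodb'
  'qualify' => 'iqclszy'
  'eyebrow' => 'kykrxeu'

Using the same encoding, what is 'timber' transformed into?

d(3)→v(21) and r(17)→x(23) fit y≡15x+2 (mod 26); the inverse of 15 mod 26 is 7. This is an affine cipher: with a=0,…,z=25, each position x becomes (15x+2) mod 26.
Applying it to timber: t(19)→15·19+2≡1=b; i(8)→15·8+2≡18=s; m(12)→15·12+2≡0=a; b(1)→15·1+2≡17=r; e(4)→15·4+2≡10=k; r(17)→15·17+2≡23=x (all mod 26).

bsarkx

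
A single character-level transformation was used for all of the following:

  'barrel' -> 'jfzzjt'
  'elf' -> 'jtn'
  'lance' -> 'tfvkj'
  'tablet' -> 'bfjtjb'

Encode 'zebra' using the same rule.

The shift depends on letter class: consonant b→j is +8, but vowel a→f is +5. Vowels shift forward by 5 and consonants shift forward by 8.
Applying it to zebra: z(cons)+8=h, e(vowel)+5=j, b(cons)+8=j, r(cons)+8=z, a(vowel)+5=f.

hjjzf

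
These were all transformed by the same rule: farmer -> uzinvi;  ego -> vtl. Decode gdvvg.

Each pair mirrors across the alphabet (f↔u, a↔z, r↔i): positions sum to 25. Each letter is replaced by its mirror in the alphabet: a↔z, b↔y, c↔x, and so on (the Atbash cipher).
Decoding gdvvg: g↔t, d↔w, v↔e, v↔e, g↔t.

tweet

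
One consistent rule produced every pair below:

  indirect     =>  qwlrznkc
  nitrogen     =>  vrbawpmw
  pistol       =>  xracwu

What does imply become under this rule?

Shifts by position in indirect: pos 0: i→q (+8), pos 1: n→w (+9), pos 2: d→l (+8), pos 3: i→r (+9) — repeating every 2. It's a Vigenère-style cipher with numeric key [8,9]: position i shifts by key[i mod 2].
Applying it to imply: i+8=q, m+9=v, p+8=x, l+9=u, y+8=g.

qvxug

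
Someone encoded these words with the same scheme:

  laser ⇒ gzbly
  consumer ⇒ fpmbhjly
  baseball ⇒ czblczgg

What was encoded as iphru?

l(11)→g(6) and a(0)→z(25) fit y≡3x+25 (mod 26); the inverse of 3 mod 26 is 9. Treating letters as 0–25, the rule is x ↦ 3x + 25 (mod 26).
Reversing it on iphru: i(8)→9·(8−25)≡3=d; p(15)→9·(15−25)≡14=o; h(7)→9·(7−25)≡20=u; r(17)→9·(17−25)≡6=g; u(20)→9·(20−25)≡7=h (all mod 26).

dough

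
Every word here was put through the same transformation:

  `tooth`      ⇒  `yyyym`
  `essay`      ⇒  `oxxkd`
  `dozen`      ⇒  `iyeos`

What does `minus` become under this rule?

rssex

The shift depends on letter class: consonant t→y is +5, but vowel o→y is +10. The rule splits by letter class: vowels +10, consonants +5.
Applying it to minus: m(cons)+5=r, i(vowel)+10=s, n(cons)+5=s, u(vowel)+10=e, s(cons)+5=x.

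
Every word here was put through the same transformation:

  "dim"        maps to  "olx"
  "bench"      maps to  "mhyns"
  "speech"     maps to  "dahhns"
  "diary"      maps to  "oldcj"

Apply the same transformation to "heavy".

shdgj

The shift depends on letter class: consonant d→o is +11, but vowel i→l is +3. Vowels shift forward by 3 and consonants shift forward by 11.
On heavy: h(cons)+11=s, e(vowel)+3=h, a(vowel)+3=d, v(cons)+11=g, y(cons)+11=j.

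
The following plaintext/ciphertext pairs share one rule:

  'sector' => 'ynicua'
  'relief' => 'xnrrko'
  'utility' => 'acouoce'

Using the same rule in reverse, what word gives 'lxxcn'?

forth

Shifts by position in sector: pos 0: s→y (+6), pos 1: e→n (+9), pos 2: c→i (+6), pos 3: t→c (+9) — repeating every 2. The shifts repeat in a cycle of length 2: positions 0,1,… shift by +6, +9, then the pattern repeats.
Undoing it on lxxcn: l−6=f, x−9=o, x−6=r, c−9=t, n−6=h.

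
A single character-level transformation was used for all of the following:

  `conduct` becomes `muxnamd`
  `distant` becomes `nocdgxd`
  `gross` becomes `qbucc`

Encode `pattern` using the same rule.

The shift depends on letter class: consonant c→m is +10, but vowel o→u is +6. Vowels shift forward by 6 and consonants shift forward by 10.
Applying it to pattern: p(cons)+10=z, a(vowel)+6=g, t(cons)+10=d, t(cons)+10=d, e(vowel)+6=k, r(cons)+10=b, n(cons)+10=x.

zgddkbx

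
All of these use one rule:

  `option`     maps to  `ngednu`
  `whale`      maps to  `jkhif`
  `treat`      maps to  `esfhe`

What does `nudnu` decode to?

This is an affine cipher: with a=0,…,z=25, each position x becomes (19x+7) mod 26.
Decoding nudnu: n(13)→11·(13−7)≡14=o; u(20)→11·(20−7)≡13=n; d(3)→11·(3−7)≡8=i; n(13)→11·(13−7)≡14=o; u(20)→11·(20−7)≡13=n (all mod 26).

onion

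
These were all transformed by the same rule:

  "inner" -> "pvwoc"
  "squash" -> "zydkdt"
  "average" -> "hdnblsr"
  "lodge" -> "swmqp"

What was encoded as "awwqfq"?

tongue

In inner: i→p is +7, n→v is +8, n→w is +9, e→o is +10 — the shift increases by 1 each position. The shift increases by 1 at each position, starting from +7: 7, 8, 9, ….
Decoding awwqfq: a−7=t, w−8=o, w−9=n, q−10=g, f−11=u, q−12=e.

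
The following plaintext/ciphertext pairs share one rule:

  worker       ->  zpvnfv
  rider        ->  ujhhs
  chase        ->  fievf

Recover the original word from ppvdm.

moral

Shifts by position in worker: pos 0: w→z (+3), pos 1: o→p (+1), pos 2: r→v (+4), pos 3: k→n (+3), pos 4: e→f (+1), pos 5: r→v (+4) — repeating every 3. It's a Vigenère-style cipher with numeric key [3,1,4]: position i shifts by key[i mod 3].
Reversing it on ppvdm: p−3=m, p−1=o, v−4=r, d−3=a, m−1=l.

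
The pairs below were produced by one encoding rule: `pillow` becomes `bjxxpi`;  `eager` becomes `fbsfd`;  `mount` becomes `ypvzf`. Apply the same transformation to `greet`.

sdfff

The rule splits by letter class: vowels +1, consonants +12.
On greet: g(cons)+12=s, r(cons)+12=d, e(vowel)+1=f, e(vowel)+1=f, t(cons)+12=f.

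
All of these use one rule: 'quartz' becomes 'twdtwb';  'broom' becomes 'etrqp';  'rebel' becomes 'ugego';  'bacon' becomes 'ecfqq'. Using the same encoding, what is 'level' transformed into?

Shifts by position in quartz: pos 0: q→t (+3), pos 1: u→w (+2), pos 2: a→d (+3), pos 3: r→t (+2) — repeating every 2. The shifts repeat in a cycle of length 2: positions 0,1,… shift by +3, +2, then the pattern repeats.
Applying it to level: l+3=o, e+2=g, v+3=y, e+2=g, l+3=o.

ogygo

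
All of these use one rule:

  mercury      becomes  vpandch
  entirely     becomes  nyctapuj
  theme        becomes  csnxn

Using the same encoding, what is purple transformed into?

Shifts by position in mercury: pos 0: m→v (+9), pos 1: e→p (+11), pos 2: r→a (+9), pos 3: c→n (+11) — repeating every 2. The shifts repeat in a cycle of length 2: positions 0,1,… shift by +9, +11, then the pattern repeats.
Applying it to purple: p+9=y, u+11=f, r+9=a, p+11=a, l+9=u, e+11=p.

yfaaup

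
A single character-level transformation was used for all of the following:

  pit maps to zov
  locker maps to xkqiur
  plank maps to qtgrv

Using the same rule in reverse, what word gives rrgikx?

The output letters match the input read backwards, each shifted +6: pit reversed is tip. Read the word backwards and shift each letter +6.
Decoding rrgikx: shift back: r−6=l, r−6=l, g−6=a, i−6=c, k−6=e, x−6=r → llacer; then reverse → recall.

recall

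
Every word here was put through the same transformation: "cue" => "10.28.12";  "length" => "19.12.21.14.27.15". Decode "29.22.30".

The number is (letter's place in the alphabet, a=1) + 7.
Reversing it on 29.22.30: 29→(29−7)÷1=22=v, 22→(22−7)÷1=15=o, 30→(30−7)÷1=23=w.

vow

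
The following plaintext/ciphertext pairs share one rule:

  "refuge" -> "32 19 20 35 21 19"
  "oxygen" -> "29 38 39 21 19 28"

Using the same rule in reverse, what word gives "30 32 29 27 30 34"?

r is letter #18 and maps to 32: an offset of 14. Each letter is replaced by its alphabet position (a=1..z=26) + 14.
Decoding 30 32 29 27 30 34: 30→(30−14)÷1=16=p, 32→(32−14)÷1=18=r, 29→(29−14)÷1=15=o, 27→(27−14)÷1=13=m, 30→(30−14)÷1=16=p, 34→(34−14)÷1=20=t.

prompt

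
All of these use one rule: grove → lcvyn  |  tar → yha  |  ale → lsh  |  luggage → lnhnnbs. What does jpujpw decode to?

Read the word backwards and shift each letter +7.
Reversing it on jpujpw: shift back: j−7=c, p−7=i, u−7=n, j−7=c, p−7=i, w−7=p → cincip; then reverse → picnic.

picnic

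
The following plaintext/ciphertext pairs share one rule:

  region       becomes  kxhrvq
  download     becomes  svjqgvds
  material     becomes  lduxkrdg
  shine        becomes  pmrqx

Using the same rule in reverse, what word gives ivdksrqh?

boarding

r(17)→k(10) and e(4)→x(23) fit y≡5x+3 (mod 26); the inverse of 5 mod 26 is 21. This is an affine cipher: with a=0,…,z=25, each position x becomes (5x+3) mod 26.
Undoing it on ivdksrqh: i(8)→21·(8−3)≡1=b; v(21)→21·(21−3)≡14=o; d(3)→21·(3−3)≡0=a; k(10)→21·(10−3)≡17=r; s(18)→21·(18−3)≡3=d; r(17)→21·(17−3)≡8=i; q(16)→21·(16−3)≡13=n; h(7)→21·(7−3)≡6=g (all mod 26).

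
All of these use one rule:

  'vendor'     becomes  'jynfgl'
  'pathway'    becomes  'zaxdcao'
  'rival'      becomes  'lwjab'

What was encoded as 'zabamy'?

palace

v(21)→j(9) and e(4)→y(24) fit y≡19x+0 (mod 26); the inverse of 19 mod 26 is 11. Treating letters as 0–25, the rule is x ↦ 19x + 0 (mod 26).
Decoding zabamy: z(25)→11·(25−0)≡15=p; a(0)→11·(0−0)≡0=a; b(1)→11·(1−0)≡11=l; a(0)→11·(0−0)≡0=a; m(12)→11·(12−0)≡2=c; y(24)→11·(24−0)≡4=e (all mod 26).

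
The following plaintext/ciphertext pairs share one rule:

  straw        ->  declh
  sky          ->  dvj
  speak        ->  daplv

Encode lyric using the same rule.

Compare letters: s→d is +11, t→e is +11, r→c is +11 — a constant shift. Every letter moves 11 places later in the alphabet, wrapping around z→a.
For lyric: l+11=w, y+11=j, r+11=c, i+11=t, c+11=n.

wjctn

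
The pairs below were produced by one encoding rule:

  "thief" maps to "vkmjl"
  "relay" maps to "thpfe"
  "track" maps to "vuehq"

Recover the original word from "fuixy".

Letter i (0-indexed) is shifted by i+2, so successive shifts are 2, 3, 4, ….
Decoding fuixy: f−2=d, u−3=r, i−4=e, x−5=s, y−6=s.

dress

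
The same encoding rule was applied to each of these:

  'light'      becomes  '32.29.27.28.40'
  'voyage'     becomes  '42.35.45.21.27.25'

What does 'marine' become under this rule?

33.21.38.29.34.25

l is letter #12 and maps to 32: an offset of 20. Each letter is replaced by its alphabet position (a=1..z=26) + 20.
For marine: m=13→33, a=1→21, r=18→38, i=9→29, n=14→34, e=5→25.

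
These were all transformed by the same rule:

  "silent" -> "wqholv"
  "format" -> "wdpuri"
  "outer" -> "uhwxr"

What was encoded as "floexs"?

The output letters match the input read backwards, each shifted +3: silent reversed is tnelis. Two steps: reverse the string, then apply a Caesar shift of +3.
Reversing it on floexs: shift back: f−3=c, l−3=i, o−3=l, e−3=b, x−3=u, s−3=p → cilbup; then reverse → public.

public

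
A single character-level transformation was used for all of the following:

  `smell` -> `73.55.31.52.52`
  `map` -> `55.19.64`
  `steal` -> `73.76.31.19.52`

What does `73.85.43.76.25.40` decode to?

switch

s(#19)→73 and m(#13)→55: differences scale by 3, so n = 3·pos + 16. Each letter becomes 3×(its alphabet position, a=1..z=26) + 16.
Reversing it on 73.85.43.76.25.40: 73→(73−16)÷3=19=s, 85→(85−16)÷3=23=w, 43→(43−16)÷3=9=i, 76→(76−16)÷3=20=t, 25→(25−16)÷3=3=c, 40→(40−16)÷3=8=h.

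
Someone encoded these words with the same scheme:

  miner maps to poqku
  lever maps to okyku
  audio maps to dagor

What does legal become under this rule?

okjgo

Shifts by position in miner: pos 0: m→p (+3), pos 1: i→o (+6), pos 2: n→q (+3), pos 3: e→k (+6) — repeating every 2. It's a Vigenère-style cipher with numeric key [3,6]: position i shifts by key[i mod 2].
For legal: l+3=o, e+6=k, g+3=j, a+6=g, l+3=o.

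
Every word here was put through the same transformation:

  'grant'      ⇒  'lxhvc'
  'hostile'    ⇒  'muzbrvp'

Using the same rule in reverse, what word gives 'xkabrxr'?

In grant: g→l is +5, r→x is +6, a→h is +7, n→v is +8 — the shift increases by 1 each position. The shift increases by 1 at each position, starting from +5: 5, 6, 7, ….
Undoing it on xkabrxr: x−5=s, k−6=e, a−7=t, b−8=t, r−9=i, x−10=n, r−11=g.

setting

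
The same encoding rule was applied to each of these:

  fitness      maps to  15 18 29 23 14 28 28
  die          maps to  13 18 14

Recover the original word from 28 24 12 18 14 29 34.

society

Each letter is replaced by its alphabet position (a=1..z=26) + 9.
Decoding 28 24 12 18 14 29 34: 28→(28−9)÷1=19=s, 24→(24−9)÷1=15=o, 12→(12−9)÷1=3=c, 18→(18−9)÷1=9=i, 14→(14−9)÷1=5=e, 29→(29−9)÷1=20=t, 34→(34−9)÷1=25=y.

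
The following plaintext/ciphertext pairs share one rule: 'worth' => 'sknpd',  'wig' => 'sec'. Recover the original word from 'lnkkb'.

proof

Compare letters: w→s is +22, o→k is +22, r→n is +22 — a constant shift. Each letter is shifted forward by 22 in the alphabet (a Caesar shift of +22).
Reversing it on lnkkb: l−22=p, n−22=r, k−22=o, k−22=o, b−22=f.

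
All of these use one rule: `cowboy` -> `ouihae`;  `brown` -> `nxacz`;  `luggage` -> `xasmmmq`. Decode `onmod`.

chair

Shifts by position in cowboy: pos 0: c→o (+12), pos 1: o→u (+6), pos 2: w→i (+12), pos 3: b→h (+6) — repeating every 2. It's a Vigenère-style cipher with numeric key [12,6]: position i shifts by key[i mod 2].
Decoding onmod: o−12=c, n−6=h, m−12=a, o−6=i, d−12=r.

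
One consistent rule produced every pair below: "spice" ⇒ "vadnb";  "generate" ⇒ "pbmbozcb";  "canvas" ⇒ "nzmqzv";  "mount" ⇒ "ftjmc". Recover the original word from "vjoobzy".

s(18)→v(21) and p(15)→a(0) fit y≡7x+25 (mod 26); the inverse of 7 mod 26 is 15. Each letter's alphabet position (a=0..z=25) is mapped through 7·x+25 mod 26 — an affine cipher.
Reversing it on vjoobzy: v(21)→15·(21−25)≡18=s; j(9)→15·(9−25)≡20=u; o(14)→15·(14−25)≡17=r; o(14)→15·(14−25)≡17=r; b(1)→15·(1−25)≡4=e; z(25)→15·(25−25)≡0=a; y(24)→15·(24−25)≡11=l (all mod 26).

surreal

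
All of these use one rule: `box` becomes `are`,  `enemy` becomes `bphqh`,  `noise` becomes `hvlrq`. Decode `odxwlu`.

Two steps: reverse the string, then apply a Caesar shift of +3.
Undoing it on odxwlu: shift back: o−3=l, d−3=a, x−3=u, w−3=t, l−3=i, u−3=r → lautir; then reverse → ritual.

ritual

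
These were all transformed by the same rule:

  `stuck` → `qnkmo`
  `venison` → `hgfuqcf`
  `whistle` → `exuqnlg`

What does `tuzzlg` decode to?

ripple

s(18)→q(16) and t(19)→n(13) fit y≡23x+18 (mod 26); the inverse of 23 mod 26 is 17. Each letter's alphabet position (a=0..z=25) is mapped through 23·x+18 mod 26 — an affine cipher.
Reversing it on tuzzlg: t(19)→17·(19−18)≡17=r; u(20)→17·(20−18)≡8=i; z(25)→17·(25−18)≡15=p; z(25)→17·(25−18)≡15=p; l(11)→17·(11−18)≡11=l; g(6)→17·(6−18)≡4=e (all mod 26).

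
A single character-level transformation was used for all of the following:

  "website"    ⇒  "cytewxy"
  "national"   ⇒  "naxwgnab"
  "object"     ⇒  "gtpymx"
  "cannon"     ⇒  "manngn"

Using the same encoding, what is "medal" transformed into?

w(22)→c(2) and e(4)→y(24) fit y≡19x+0 (mod 26); the inverse of 19 mod 26 is 11. Treating letters as 0–25, the rule is x ↦ 19x + 0 (mod 26).
Applying it to medal: m(12)→19·12+0≡20=u; e(4)→19·4+0≡24=y; d(3)→19·3+0≡5=f; a(0)→19·0+0≡0=a; l(11)→19·11+0≡1=b (all mod 26).

uyfab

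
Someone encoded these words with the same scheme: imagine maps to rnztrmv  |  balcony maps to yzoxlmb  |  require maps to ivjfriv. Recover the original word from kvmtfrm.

penguin

Each pair mirrors across the alphabet (i↔r, m↔n, a↔z): positions sum to 25. Each letter is replaced by its mirror in the alphabet: a↔z, b↔y, c↔x, and so on (the Atbash cipher).
Decoding kvmtfrm: k↔p, v↔e, m↔n, t↔g, f↔u, r↔i, m↔n.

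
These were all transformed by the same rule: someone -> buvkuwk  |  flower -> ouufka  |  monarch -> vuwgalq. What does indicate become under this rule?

owmolgck

The shift depends on letter class: consonant s→b is +9, but vowel o→u is +6. Two shifts are in play — +6 for a/e/i/o/u, +9 for every other letter.
On indicate: i(vowel)+6=o, n(cons)+9=w, d(cons)+9=m, i(vowel)+6=o, c(cons)+9=l, a(vowel)+6=g, t(cons)+9=c, e(vowel)+6=k.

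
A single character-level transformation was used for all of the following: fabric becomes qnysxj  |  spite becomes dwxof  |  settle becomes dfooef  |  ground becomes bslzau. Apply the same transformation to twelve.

ovfekf

Treating letters as 0–25, the rule is x ↦ 11x + 13 (mod 26).
On twelve: t(19)→11·19+13≡14=o; w(22)→11·22+13≡21=v; e(4)→11·4+13≡5=f; l(11)→11·11+13≡4=e; v(21)→11·21+13≡10=k; e(4)→11·4+13≡5=f (all mod 26).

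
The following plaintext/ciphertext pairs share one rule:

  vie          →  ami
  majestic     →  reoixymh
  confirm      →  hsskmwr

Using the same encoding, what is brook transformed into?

The shift depends on letter class: consonant v→a is +5, but vowel i→m is +4. Two shifts are in play — +4 for a/e/i/o/u, +5 for every other letter.
For brook: b(cons)+5=g, r(cons)+5=w, o(vowel)+4=s, o(vowel)+4=s, k(cons)+5=p.

gwssp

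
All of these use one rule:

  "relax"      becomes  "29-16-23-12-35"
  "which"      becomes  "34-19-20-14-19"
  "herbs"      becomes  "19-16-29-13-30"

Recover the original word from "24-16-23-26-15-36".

melody

r is letter #18 and maps to 29: an offset of 11. Letters become their 1-based position plus 11 (so a→12, b→13, …).
Undoing it on 24-16-23-26-15-36: 24→(24−11)÷1=13=m, 16→(16−11)÷1=5=e, 23→(23−11)÷1=12=l, 26→(26−11)÷1=15=o, 15→(15−11)÷1=4=d, 36→(36−11)÷1=25=y.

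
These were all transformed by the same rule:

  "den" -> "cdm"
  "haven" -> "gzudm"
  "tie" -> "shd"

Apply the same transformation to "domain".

cnlzhm

Compare letters: d→c is +25, e→d is +25, n→m is +25 — a constant shift. This is a Caesar cipher with shift 25.
Applying it to domain: d+25=c, o+25=n, m+25=l, a+25=z, i+25=h, n+25=m.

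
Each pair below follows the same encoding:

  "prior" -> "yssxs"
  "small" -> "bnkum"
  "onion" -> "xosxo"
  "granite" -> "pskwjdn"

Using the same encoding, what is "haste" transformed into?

Shifts by position in prior: pos 0: p→y (+9), pos 1: r→s (+1), pos 2: i→s (+10), pos 3: o→x (+9), pos 4: r→s (+1) — repeating every 3. A repeating key of period 3 is used — shifts +9, +1, +10 over and over.
Applying it to haste: h+9=q, a+1=b, s+10=c, t+9=c, e+1=f.

qbccf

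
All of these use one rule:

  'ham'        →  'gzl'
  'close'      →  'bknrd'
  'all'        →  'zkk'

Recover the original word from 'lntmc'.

Compare letters: h→g is +25, a→z is +25, m→l is +25 — a constant shift. It's a constant shift of +25 (ROT25).
Decoding lntmc: l−25=m, n−25=o, t−25=u, m−25=n, c−25=d.

mound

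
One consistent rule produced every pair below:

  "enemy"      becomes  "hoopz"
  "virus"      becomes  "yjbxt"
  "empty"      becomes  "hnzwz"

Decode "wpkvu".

toast

Shifts by position in enemy: pos 0: e→h (+3), pos 1: n→o (+1), pos 2: e→o (+10), pos 3: m→p (+3), pos 4: y→z (+1) — repeating every 3. The shifts repeat in a cycle of length 3: positions 0,1,… shift by +3, +1, +10, then the pattern repeats.
Decoding wpkvu: w−3=t, p−1=o, k−10=a, v−3=s, u−1=t.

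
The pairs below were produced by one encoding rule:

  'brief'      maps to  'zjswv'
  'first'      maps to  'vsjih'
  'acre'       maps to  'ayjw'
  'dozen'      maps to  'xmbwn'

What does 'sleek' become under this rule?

b(1)→z(25) and r(17)→j(9) fit y≡25x+0 (mod 26); the inverse of 25 mod 26 is 25. Each letter's alphabet position (a=0..z=25) is mapped through 25·x+0 mod 26 — an affine cipher.
For sleek: s(18)→25·18+0≡8=i; l(11)→25·11+0≡15=p; e(4)→25·4+0≡22=w; e(4)→25·4+0≡22=w; k(10)→25·10+0≡16=q (all mod 26).

ipwwq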